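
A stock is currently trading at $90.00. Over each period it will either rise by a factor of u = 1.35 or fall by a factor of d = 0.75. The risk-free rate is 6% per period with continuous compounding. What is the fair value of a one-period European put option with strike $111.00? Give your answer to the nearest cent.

Risk-neutral probability p = (e^0.06 − 0.75)/(1.35 − 0.75) = 0.3118/0.6000 = 0.5197
Terminal stock prices: S_u = 121.5, S_d = 67.5
Terminal payoffs (K − S): max(-10.5, 0) = 0, max(43.5, 0) = 43.5
Node 0 (S = 90): V_0 = e^(−0.06)·[0.5197·0.0000 + 0.4803·43.5000] = 19.6752

$19.68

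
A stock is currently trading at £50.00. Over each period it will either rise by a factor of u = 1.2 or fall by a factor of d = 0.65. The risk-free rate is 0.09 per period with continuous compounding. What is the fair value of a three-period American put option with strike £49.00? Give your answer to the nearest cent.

£4.41

Risk-neutral probability p = (e^0.09 − 0.65)/(1.2 − 0.65) = 0.4442/0.5500 = 0.8076
Terminal stock prices: S_uuu = 86.4, S_uud = 46.8, S_udd = 25.35, S_ddd = 13.73
Terminal payoffs (K − S): max(-37.4, 0) = 0, max(2.2, 0) = 2.2, max(23.65, 0) = 23.65, max(35.27, 0) = 35.27
Node uu (S = 72): continuation = e^(−0.09)·[0.8076·0.0000 + 0.1924·2.2000] = 0.3869; exercise value = 0.0000 ≤ continuation, so V_uu = 0.3869
Node ud (S = 39): continuation = e^(−0.09)·[0.8076·2.2000 + 0.1924·23.6500] = 5.7826; exercise value = 10.0000 > continuation, so V_ud = 10.0000 (exercise)
Node dd (S = 21.13): continuation = e^(−0.09)·[0.8076·23.6500 + 0.1924·35.2687] = 23.6576; exercise value = 27.8750 > continuation, so V_dd = 27.8750 (exercise)
Node u (S = 60): continuation = e^(−0.09)·[0.8076·0.3869 + 0.1924·10.0000] = 2.0440; exercise value = 0.0000 ≤ continuation, so V_u = 2.0440
Node d (S = 32.5): continuation = e^(−0.09)·[0.8076·10.0000 + 0.1924·27.8750] = 12.2826; exercise value = 16.5000 > continuation, so V_d = 16.5000 (exercise)
Node 0 (S = 50): continuation = e^(−0.09)·[0.8076·2.0440 + 0.1924·16.5000] = 4.4102; exercise value = 0.0000 ≤ continuation, so V_0 = 4.4102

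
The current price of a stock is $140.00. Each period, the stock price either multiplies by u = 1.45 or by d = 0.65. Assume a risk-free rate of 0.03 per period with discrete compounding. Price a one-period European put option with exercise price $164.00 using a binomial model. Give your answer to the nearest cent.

$37.21

Risk-neutral probability p = (1 + 0.03 − 0.65)/(1.45 − 0.65) = 0.3800/0.8000 = 0.4750
Terminal stock prices: S_u = 203, S_d = 91
Terminal payoffs (K − S): max(-39, 0) = 0, max(73, 0) = 73
Node 0 (S = 140): V_0 = 1/1.03·[0.4750·0.0000 + 0.5250·73.0000] = 37.2087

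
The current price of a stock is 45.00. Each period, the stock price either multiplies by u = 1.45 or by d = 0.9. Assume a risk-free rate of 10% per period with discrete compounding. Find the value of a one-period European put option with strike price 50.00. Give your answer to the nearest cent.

Risk-neutral probability p = (1 + 0.1 − 0.9)/(1.45 − 0.9) = 0.2000/0.5500 = 0.3636
Terminal stock prices: S_u = 65.25, S_d = 40.5
Terminal payoffs (K − S): max(-15.25, 0) = 0, max(9.5, 0) = 9.5
Node 0 (S = 45): V_0 = 1/1.1·[0.3636·0.0000 + 0.6364·9.5000] = 5.4959

5.50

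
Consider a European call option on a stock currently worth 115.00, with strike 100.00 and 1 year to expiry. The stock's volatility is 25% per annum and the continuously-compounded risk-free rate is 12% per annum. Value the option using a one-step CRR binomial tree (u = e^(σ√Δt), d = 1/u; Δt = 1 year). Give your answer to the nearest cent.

29.18

CRR parameters: u = e^(σ√Δt) = e^(0.25·√1) = 1.2840, d = 1/u = 0.7788
Per-period rate: rΔt = 0.12·1 = 0.12, so R = e^0.12 = 1.1275
Risk-neutral probability p = (e^0.12 − 0.7788)/(1.2840 − 0.7788) = 0.3487/0.5052 = 0.6902
Terminal stock prices: S_u = 147.7, S_d = 89.56
Terminal payoffs (S − K): max(47.66, 0) = 47.66, max(-10.44, 0) = 0
Node 0 (S = 115): V_0 = e^(−0.12)·[0.6902·47.6629 + 0.3098·0.0000] = 29.1761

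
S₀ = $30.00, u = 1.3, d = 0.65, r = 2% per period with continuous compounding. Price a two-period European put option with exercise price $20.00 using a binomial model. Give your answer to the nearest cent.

Risk-neutral probability p = (e^0.02 − 0.65)/(1.3 − 0.65) = 0.3702/0.6500 = 0.5695
Terminal stock prices: S_uu = 50.7, S_ud = 25.35, S_dd = 12.68
Terminal payoffs (K − S): max(-30.7, 0) = 0, max(-5.35, 0) = 0, max(7.325, 0) = 7.325
Node u (S = 39): V_u = e^(−0.02)·[0.5695·0.0000 + 0.4305·0.0000] = 0.0000
Node d (S = 19.5): V_d = e^(−0.02)·[0.5695·0.0000 + 0.4305·7.3250] = 3.0907
Node 0 (S = 30): V_0 = e^(−0.02)·[0.5695·0.0000 + 0.4305·3.0907] = 1.3041

$1.30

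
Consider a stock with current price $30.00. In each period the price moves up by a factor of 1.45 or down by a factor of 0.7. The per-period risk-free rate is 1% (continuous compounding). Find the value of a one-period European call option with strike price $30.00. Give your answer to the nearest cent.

Risk-neutral probability p = (e^0.01 − 0.7)/(1.45 − 0.7) = 0.3101/0.7500 = 0.4134
Terminal stock prices: S_u = 43.5, S_d = 21
Terminal payoffs (S − K): max(13.5, 0) = 13.5, max(-9, 0) = 0
Node 0 (S = 30): V_0 = e^(−0.01)·[0.4134·13.5000 + 0.5866·0.0000] = 5.5254

$5.53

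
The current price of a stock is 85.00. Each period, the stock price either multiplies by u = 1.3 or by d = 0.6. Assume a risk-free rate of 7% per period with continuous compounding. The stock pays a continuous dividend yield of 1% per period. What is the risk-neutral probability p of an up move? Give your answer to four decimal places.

Per-period risk-free factor R = e^0.07 = 1.0725; dividend-adjusted growth = e^(0.07−0.01) = 1.0618.
Risk-neutral probability p = (1.0618 − 0.6)/(1.3 − 0.6) = 0.4618/0.7000 = 0.6598

p = 0.6598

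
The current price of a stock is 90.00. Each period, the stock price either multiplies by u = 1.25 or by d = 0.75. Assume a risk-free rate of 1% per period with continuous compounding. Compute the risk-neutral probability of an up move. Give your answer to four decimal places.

p = 0.5201

Risk-neutral probability p = (e^0.01 − 0.75)/(1.25 − 0.75) = 0.2601/0.5000 = 0.5201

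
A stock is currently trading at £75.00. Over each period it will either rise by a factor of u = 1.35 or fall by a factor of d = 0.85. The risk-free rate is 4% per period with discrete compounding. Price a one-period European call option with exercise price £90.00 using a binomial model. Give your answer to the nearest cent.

£4.11

Risk-neutral probability p = (1 + 0.04 − 0.85)/(1.35 − 0.85) = 0.1900/0.5000 = 0.3800
Terminal stock prices: S_u = 101.2, S_d = 63.75
Terminal payoffs (S − K): max(11.25, 0) = 11.25, max(-26.25, 0) = 0
Node 0 (S = 75): V_0 = 1/1.04·[0.3800·11.2500 + 0.6200·0.0000] = 4.1106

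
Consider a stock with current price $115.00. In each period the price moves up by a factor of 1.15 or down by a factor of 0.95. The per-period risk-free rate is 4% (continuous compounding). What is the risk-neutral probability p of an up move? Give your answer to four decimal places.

Risk-neutral probability p = (e^0.04 − 0.95)/(1.15 − 0.95) = 0.0908/0.2000 = 0.4541

p = 0.4541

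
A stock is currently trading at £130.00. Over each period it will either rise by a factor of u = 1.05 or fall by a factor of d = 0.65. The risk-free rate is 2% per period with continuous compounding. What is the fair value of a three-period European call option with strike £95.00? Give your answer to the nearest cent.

Risk-neutral probability p = (e^0.02 − 0.65)/(1.05 − 0.65) = 0.3702/0.4000 = 0.9255
Terminal stock prices: S_uuu = 150.5, S_uud = 93.16, S_udd = 57.67, S_ddd = 35.7
Terminal payoffs (S − K): max(55.49, 0) = 55.49, max(-1.839, 0) = 0, max(-37.33, 0) = 0, max(-59.3, 0) = 0
Node uu (S = 143.3): V_uu = e^(−0.02)·[0.9255·55.4913 + 0.0745·0.0000] = 50.3404
Node ud (S = 88.73): V_ud = e^(−0.02)·[0.9255·0.0000 + 0.0745·0.0000] = 0.0000
Node dd (S = 54.93): V_dd = e^(−0.02)·[0.9255·0.0000 + 0.0745·0.0000] = 0.0000
Node u (S = 136.5): V_u = e^(−0.02)·[0.9255·50.3404 + 0.0745·0.0000] = 45.6677
Node d (S = 84.5): V_d = e^(−0.02)·[0.9255·0.0000 + 0.0745·0.0000] = 0.0000
Node 0 (S = 130): V_0 = e^(−0.02)·[0.9255·45.6677 + 0.0745·0.0000] = 41.4287

£41.43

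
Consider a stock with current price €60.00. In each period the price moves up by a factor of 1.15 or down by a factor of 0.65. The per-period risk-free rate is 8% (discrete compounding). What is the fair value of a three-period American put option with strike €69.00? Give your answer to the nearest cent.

Risk-neutral probability p = (1 + 0.08 − 0.65)/(1.15 − 0.65) = 0.4300/0.5000 = 0.8600
Terminal stock prices: S_uuu = 91.25, S_uud = 51.58, S_udd = 29.15, S_ddd = 16.48
Terminal payoffs (K − S): max(-22.25, 0) = 0, max(17.42, 0) = 17.42, max(39.85, 0) = 39.85, max(52.52, 0) = 52.52
Node uu (S = 79.35): continuation = 1/1.08·[0.8600·0.0000 + 0.1400·17.4225] = 2.2585; exercise value = 0.0000 ≤ continuation, so V_uu = 2.2585
Node ud (S = 44.85): continuation = 1/1.08·[0.8600·17.4225 + 0.1400·39.8475] = 19.0389; exercise value = 24.1500 > continuation, so V_ud = 24.1500 (exercise)
Node dd (S = 25.35): continuation = 1/1.08·[0.8600·39.8475 + 0.1400·52.5225] = 38.5389; exercise value = 43.6500 > continuation, so V_dd = 43.6500 (exercise)
Node u (S = 69): continuation = 1/1.08·[0.8600·2.2585 + 0.1400·24.1500] = 4.9290; exercise value = 0.0000 ≤ continuation, so V_u = 4.9290
Node d (S = 39): continuation = 1/1.08·[0.8600·24.1500 + 0.1400·43.6500] = 24.8889; exercise value = 30.0000 > continuation, so V_d = 30.0000 (exercise)
Node 0 (S = 60): continuation = 1/1.08·[0.8600·4.9290 + 0.1400·30.0000] = 7.8138; exercise value = 9.0000 > continuation, so V_0 = 9.0000 (exercise)

€9.00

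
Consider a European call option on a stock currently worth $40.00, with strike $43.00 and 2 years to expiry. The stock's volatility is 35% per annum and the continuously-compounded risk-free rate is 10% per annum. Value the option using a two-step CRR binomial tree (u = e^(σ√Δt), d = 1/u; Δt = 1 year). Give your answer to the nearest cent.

CRR parameters: u = e^(σ√Δt) = e^(0.35·√1) = 1.4191, d = 1/u = 0.7047
Per-period rate: rΔt = 0.1·1 = 0.1, so R = e^0.1 = 1.1052
Risk-neutral probability p = (e^0.1 − 0.7047)/(1.4191 − 0.7047) = 0.4005/0.7144 = 0.5606
Terminal stock prices: S_uu = 80.55, S_ud = 40, S_dd = 19.86
Terminal payoffs (S − K): max(37.55, 0) = 37.55, max(-3, 0) = 0, max(-23.14, 0) = 0
Node u (S = 56.76): V_u = e^(−0.1)·[0.5606·37.5501 + 0.4394·0.0000] = 19.0474
Node d (S = 28.19): V_d = e^(−0.1)·[0.5606·0.0000 + 0.4394·0.0000] = 0.0000
Node 0 (S = 40): V_0 = e^(−0.1)·[0.5606·19.0474 + 0.4394·0.0000] = 9.6619

$9.66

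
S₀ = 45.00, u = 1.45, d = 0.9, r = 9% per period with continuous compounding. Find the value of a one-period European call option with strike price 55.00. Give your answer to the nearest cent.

3.31

Risk-neutral probability p = (e^0.09 − 0.9)/(1.45 − 0.9) = 0.1942/0.5500 = 0.3530
Terminal stock prices: S_u = 65.25, S_d = 40.5
Terminal payoffs (S − K): max(10.25, 0) = 10.25, max(-14.5, 0) = 0
Node 0 (S = 45): V_0 = e^(−0.09)·[0.3530·10.2500 + 0.6470·0.0000] = 3.3072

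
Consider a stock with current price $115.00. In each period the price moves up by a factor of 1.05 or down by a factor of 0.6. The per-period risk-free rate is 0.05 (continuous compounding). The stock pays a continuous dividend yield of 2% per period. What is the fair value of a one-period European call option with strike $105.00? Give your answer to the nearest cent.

Per-period risk-free factor R = e^0.05 = 1.0513; dividend-adjusted growth = e^(0.05−0.02) = 1.0305.
Risk-neutral probability p = (1.0305 − 0.6)/(1.05 − 0.6) = 0.4305/0.4500 = 0.9566
Terminal stock prices: S_u = 120.8, S_d = 69
Terminal payoffs (S − K): max(15.75, 0) = 15.75, max(-36, 0) = 0
Node 0 (S = 115): V_0 = e^(−0.05)·[0.9566·15.7500 + 0.0434·0.0000] = 14.3311

$14.33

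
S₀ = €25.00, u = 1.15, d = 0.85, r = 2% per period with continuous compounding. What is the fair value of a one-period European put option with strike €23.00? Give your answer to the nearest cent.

€0.74

Risk-neutral probability p = (e^0.02 − 0.85)/(1.15 − 0.85) = 0.1702/0.3000 = 0.5673
Terminal stock prices: S_u = 28.75, S_d = 21.25
Terminal payoffs (K − S): max(-5.75, 0) = 0, max(1.75, 0) = 1.75
Node 0 (S = 25): V_0 = e^(−0.02)·[0.5673·0.0000 + 0.4327·1.7500] = 0.7422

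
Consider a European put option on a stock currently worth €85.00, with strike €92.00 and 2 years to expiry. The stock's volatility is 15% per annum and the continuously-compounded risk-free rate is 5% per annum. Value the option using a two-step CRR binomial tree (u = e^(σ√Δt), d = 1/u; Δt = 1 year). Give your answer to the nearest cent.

€6.48

CRR parameters: u = e^(σ√Δt) = e^(0.15·√1) = 1.1618, d = 1/u = 0.8607
Per-period rate: rΔt = 0.05·1 = 0.05, so R = e^0.05 = 1.0513
Risk-neutral probability p = (e^0.05 − 0.8607)/(1.1618 − 0.8607) = 0.1906/0.3011 = 0.6328
Terminal stock prices: S_uu = 114.7, S_ud = 85, S_dd = 62.97
Terminal payoffs (K − S): max(-22.74, 0) = 0, max(7, 0) = 7, max(29.03, 0) = 29.03
Node u (S = 98.76): V_u = e^(−0.05)·[0.6328·0.0000 + 0.3672·7.0000] = 2.4448
Node d (S = 73.16): V_d = e^(−0.05)·[0.6328·7.0000 + 0.3672·29.0305] = 14.3529
Node 0 (S = 85): V_0 = e^(−0.05)·[0.6328·2.4448 + 0.3672·14.3529] = 6.4846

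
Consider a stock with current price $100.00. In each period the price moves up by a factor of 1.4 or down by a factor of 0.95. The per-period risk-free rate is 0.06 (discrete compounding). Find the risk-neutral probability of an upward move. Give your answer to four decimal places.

p = 0.2444

Risk-neutral probability p = (1 + 0.06 − 0.95)/(1.4 − 0.95) = 0.1100/0.4500 = 0.2444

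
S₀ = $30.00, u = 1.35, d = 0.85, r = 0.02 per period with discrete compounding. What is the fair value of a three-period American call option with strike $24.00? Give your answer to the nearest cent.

$8.89

Risk-neutral probability p = (1 + 0.02 − 0.85)/(1.35 − 0.85) = 0.1700/0.5000 = 0.3400
Terminal stock prices: S_uuu = 73.81, S_uud = 46.47, S_udd = 29.26, S_ddd = 18.42
Terminal payoffs (S − K): max(49.81, 0) = 49.81, max(22.47, 0) = 22.47, max(5.261, 0) = 5.261, max(-5.576, 0) = 0
Node uu (S = 54.68): continuation = 1/1.02·[0.3400·49.8113 + 0.6600·22.4738] = 31.1456; exercise value = 30.6750 ≤ continuation, so V_uu = 31.1456
Node ud (S = 34.42): continuation = 1/1.02·[0.3400·22.4738 + 0.6600·5.2612] = 10.8956; exercise value = 10.4250 ≤ continuation, so V_ud = 10.8956
Node dd (S = 21.67): continuation = 1/1.02·[0.3400·5.2612 + 0.6600·0.0000] = 1.7537; exercise value = 0.0000 ≤ continuation, so V_dd = 1.7537
Node u (S = 40.5): continuation = 1/1.02·[0.3400·31.1456 + 0.6600·10.8956] = 17.4319; exercise value = 16.5000 ≤ continuation, so V_u = 17.4319
Node d (S = 25.5): continuation = 1/1.02·[0.3400·10.8956 + 0.6600·1.7537] = 4.7666; exercise value = 1.5000 ≤ continuation, so V_d = 4.7666
Node 0 (S = 30): continuation = 1/1.02·[0.3400·17.4319 + 0.6600·4.7666] = 8.8949; exercise value = 6.0000 ≤ continuation, so V_0 = 8.8949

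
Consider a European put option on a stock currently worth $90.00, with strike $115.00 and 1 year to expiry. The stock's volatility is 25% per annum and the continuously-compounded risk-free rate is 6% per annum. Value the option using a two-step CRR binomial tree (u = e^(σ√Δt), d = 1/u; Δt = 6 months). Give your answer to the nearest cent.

$21.94

CRR parameters: u = e^(σ√Δt) = e^(0.25·√0.5) = 1.1934, d = 1/u = 0.8380
Per-period rate: rΔt = 0.06·0.5 = 0.03, so R = e^0.03 = 1.0305
Risk-neutral probability p = (e^0.03 − 0.8380)/(1.1934 − 0.8380) = 0.1925/0.3554 = 0.5416
Terminal stock prices: S_uu = 128.2, S_ud = 90, S_dd = 63.2
Terminal payoffs (K − S): max(-13.17, 0) = 0, max(25, 0) = 25, max(51.8, 0) = 51.8
Node u (S = 107.4): V_u = e^(−0.03)·[0.5416·0.0000 + 0.4584·25.0000] = 11.1210
Node d (S = 75.42): V_d = e^(−0.03)·[0.5416·25.0000 + 0.4584·51.8030] = 36.1842
Node 0 (S = 90): V_0 = e^(−0.03)·[0.5416·11.1210 + 0.4584·36.1842] = 21.9415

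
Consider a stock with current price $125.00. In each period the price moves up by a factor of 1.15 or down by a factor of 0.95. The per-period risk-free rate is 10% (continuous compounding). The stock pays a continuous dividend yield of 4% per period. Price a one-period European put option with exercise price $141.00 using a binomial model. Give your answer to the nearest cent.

Per-period risk-free factor R = e^0.1 = 1.1052; dividend-adjusted growth = e^(0.1−0.04) = 1.0618.
Risk-neutral probability p = (1.0618 − 0.95)/(1.15 − 0.95) = 0.1118/0.2000 = 0.5592
Terminal stock prices: S_u = 143.8, S_d = 118.8
Terminal payoffs (K − S): max(-2.75, 0) = 0, max(22.25, 0) = 22.25
Node 0 (S = 125): V_0 = e^(−0.1)·[0.5592·0.0000 + 0.4408·22.2500] = 8.8748

$8.87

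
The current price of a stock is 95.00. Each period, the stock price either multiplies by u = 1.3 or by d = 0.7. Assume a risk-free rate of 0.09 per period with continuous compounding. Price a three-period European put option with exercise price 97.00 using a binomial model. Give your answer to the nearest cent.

8.44

Risk-neutral probability p = (e^0.09 − 0.7)/(1.3 − 0.7) = 0.3942/0.6000 = 0.6570
Terminal stock prices: S_uuu = 208.7, S_uud = 112.4, S_udd = 60.51, S_ddd = 32.58
Terminal payoffs (K − S): max(-111.7, 0) = 0, max(-15.39, 0) = 0, max(36.49, 0) = 36.49, max(64.42, 0) = 64.42
Node uu (S = 160.6): V_uu = e^(−0.09)·[0.6570·0.0000 + 0.3430·0.0000] = 0.0000
Node ud (S = 86.45): V_ud = e^(−0.09)·[0.6570·0.0000 + 0.3430·36.4850] = 11.4387
Node dd (S = 46.55): V_dd = e^(−0.09)·[0.6570·36.4850 + 0.3430·64.4150] = 42.1013
Node u (S = 123.5): V_u = e^(−0.09)·[0.6570·0.0000 + 0.3430·11.4387] = 3.5862
Node d (S = 66.5): V_d = e^(−0.09)·[0.6570·11.4387 + 0.3430·42.1013] = 20.0674
Node 0 (S = 95): V_0 = e^(−0.09)·[0.6570·3.5862 + 0.3430·20.0674] = 8.4447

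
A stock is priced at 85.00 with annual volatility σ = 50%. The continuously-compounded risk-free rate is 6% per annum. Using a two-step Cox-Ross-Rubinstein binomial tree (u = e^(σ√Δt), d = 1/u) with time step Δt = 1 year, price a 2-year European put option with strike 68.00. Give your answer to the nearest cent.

10.33

CRR parameters: u = e^(σ√Δt) = e^(0.5·√1) = 1.6487, d = 1/u = 0.6065
Per-period rate: rΔt = 0.06·1 = 0.06, so R = e^0.06 = 1.0618
Risk-neutral probability p = (e^0.06 − 0.6065)/(1.6487 − 0.6065) = 0.4553/1.0422 = 0.4369
Terminal stock prices: S_uu = 231.1, S_ud = 85, S_dd = 31.27
Terminal payoffs (K − S): max(-163.1, 0) = 0, max(-17, 0) = 0, max(36.73, 0) = 36.73
Node u (S = 140.1): V_u = e^(−0.06)·[0.4369·0.0000 + 0.5631·0.0000] = 0.0000
Node d (S = 51.56): V_d = e^(−0.06)·[0.4369·0.0000 + 0.5631·36.7302] = 19.4792
Node 0 (S = 85): V_0 = e^(−0.06)·[0.4369·0.0000 + 0.5631·19.4792] = 10.3305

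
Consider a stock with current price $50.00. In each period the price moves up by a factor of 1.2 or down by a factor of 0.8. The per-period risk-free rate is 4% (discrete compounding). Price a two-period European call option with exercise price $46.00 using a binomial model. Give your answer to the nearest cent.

$9.54

Risk-neutral probability p = (1 + 0.04 − 0.8)/(1.2 − 0.8) = 0.2400/0.4000 = 0.6000
Terminal stock prices: S_uu = 72, S_ud = 48, S_dd = 32
Terminal payoffs (S − K): max(26, 0) = 26, max(2, 0) = 2, max(-14, 0) = 0
Node u (S = 60): V_u = 1/1.04·[0.6000·26.0000 + 0.4000·2.0000] = 15.7692
Node d (S = 40): V_d = 1/1.04·[0.6000·2.0000 + 0.4000·0.0000] = 1.1538
Node 0 (S = 50): V_0 = 1/1.04·[0.6000·15.7692 + 0.4000·1.1538] = 9.5414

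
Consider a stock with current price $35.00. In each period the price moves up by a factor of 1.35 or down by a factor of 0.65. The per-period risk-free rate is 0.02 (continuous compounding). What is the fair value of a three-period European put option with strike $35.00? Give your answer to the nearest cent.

$7.49

Risk-neutral probability p = (e^0.02 − 0.65)/(1.35 − 0.65) = 0.3702/0.7000 = 0.5289
Terminal stock prices: S_uuu = 86.11, S_uud = 41.46, S_udd = 19.96, S_ddd = 9.612
Terminal payoffs (K − S): max(-51.11, 0) = 0, max(-6.462, 0) = 0, max(15.04, 0) = 15.04, max(25.39, 0) = 25.39
Node uu (S = 63.79): V_uu = e^(−0.02)·[0.5289·0.0000 + 0.4711·0.0000] = 0.0000
Node ud (S = 30.71): V_ud = e^(−0.02)·[0.5289·0.0000 + 0.4711·15.0369] = 6.9442
Node dd (S = 14.79): V_dd = e^(−0.02)·[0.5289·15.0369 + 0.4711·25.3881] = 19.5195
Node u (S = 47.25): V_u = e^(−0.02)·[0.5289·0.0000 + 0.4711·6.9442] = 3.2069
Node d (S = 22.75): V_d = e^(−0.02)·[0.5289·6.9442 + 0.4711·19.5195] = 12.6141
Node 0 (S = 35): V_0 = e^(−0.02)·[0.5289·3.2069 + 0.4711·12.6141] = 7.4878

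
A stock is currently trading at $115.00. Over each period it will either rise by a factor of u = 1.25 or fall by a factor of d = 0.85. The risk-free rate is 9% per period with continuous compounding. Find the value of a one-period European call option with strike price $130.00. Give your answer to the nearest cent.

Risk-neutral probability p = (e^0.09 − 0.85)/(1.25 − 0.85) = 0.2442/0.4000 = 0.6104
Terminal stock prices: S_u = 143.8, S_d = 97.75
Terminal payoffs (S − K): max(13.75, 0) = 13.75, max(-32.25, 0) = 0
Node 0 (S = 115): V_0 = e^(−0.09)·[0.6104·13.7500 + 0.3896·0.0000] = 7.6711

$7.67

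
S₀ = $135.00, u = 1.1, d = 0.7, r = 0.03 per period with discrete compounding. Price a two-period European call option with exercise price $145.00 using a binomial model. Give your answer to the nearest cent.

Risk-neutral probability p = (1 + 0.03 − 0.7)/(1.1 − 0.7) = 0.3300/0.4000 = 0.8250
Terminal stock prices: S_uu = 163.4, S_ud = 103.9, S_dd = 66.15
Terminal payoffs (S − K): max(18.35, 0) = 18.35, max(-41.05, 0) = 0, max(-78.85, 0) = 0
Node u (S = 148.5): V_u = 1/1.03·[0.8250·18.3500 + 0.1750·0.0000] = 14.6978
Node d (S = 94.5): V_d = 1/1.03·[0.8250·0.0000 + 0.1750·0.0000] = 0.0000
Node 0 (S = 135): V_0 = 1/1.03·[0.8250·14.6978 + 0.1750·0.0000] = 11.7725

$11.77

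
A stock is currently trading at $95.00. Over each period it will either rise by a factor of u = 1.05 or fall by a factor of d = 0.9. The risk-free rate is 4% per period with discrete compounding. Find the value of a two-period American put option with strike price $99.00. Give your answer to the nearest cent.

Risk-neutral probability p = (1 + 0.04 − 0.9)/(1.05 − 0.9) = 0.1400/0.1500 = 0.9333
Terminal stock prices: S_uu = 104.7, S_ud = 89.78, S_dd = 76.95
Terminal payoffs (K − S): max(-5.737, 0) = 0, max(9.225, 0) = 9.225, max(22.05, 0) = 22.05
Node u (S = 99.75): continuation = 1/1.04·[0.9333·0.0000 + 0.0667·9.2250] = 0.5913; exercise value = 0.0000 ≤ continuation, so V_u = 0.5913
Node d (S = 85.5): continuation = 1/1.04·[0.9333·9.2250 + 0.0667·22.0500] = 9.6923; exercise value = 13.5000 > continuation, so V_d = 13.5000 (exercise)
Node 0 (S = 95): continuation = 1/1.04·[0.9333·0.5913 + 0.0667·13.5000] = 1.3961; exercise value = 4.0000 > continuation, so V_0 = 4.0000 (exercise)

$4.00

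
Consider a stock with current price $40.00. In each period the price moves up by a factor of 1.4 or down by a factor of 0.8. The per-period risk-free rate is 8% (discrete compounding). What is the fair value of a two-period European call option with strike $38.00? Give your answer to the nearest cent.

Risk-neutral probability p = (1 + 0.08 − 0.8)/(1.4 − 0.8) = 0.2800/0.6000 = 0.4667
Terminal stock prices: S_uu = 78.4, S_ud = 44.8, S_dd = 25.6
Terminal payoffs (S − K): max(40.4, 0) = 40.4, max(6.8, 0) = 6.8, max(-12.4, 0) = 0
Node u (S = 56): V_u = 1/1.08·[0.4667·40.4000 + 0.5333·6.8000] = 20.8148
Node d (S = 32): V_d = 1/1.08·[0.4667·6.8000 + 0.5333·0.0000] = 2.9383
Node 0 (S = 40): V_0 = 1/1.08·[0.4667·20.8148 + 0.5333·2.9383] = 10.4451

$10.45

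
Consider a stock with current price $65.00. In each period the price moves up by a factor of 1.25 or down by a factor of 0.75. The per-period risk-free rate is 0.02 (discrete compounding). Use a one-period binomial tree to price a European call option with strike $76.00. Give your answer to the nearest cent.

$2.78

Risk-neutral probability p = (1 + 0.02 − 0.75)/(1.25 − 0.75) = 0.2700/0.5000 = 0.5400
Terminal stock prices: S_u = 81.25, S_d = 48.75
Terminal payoffs (S − K): max(5.25, 0) = 5.25, max(-27.25, 0) = 0
Node 0 (S = 65): V_0 = 1/1.02·[0.5400·5.2500 + 0.4600·0.0000] = 2.7794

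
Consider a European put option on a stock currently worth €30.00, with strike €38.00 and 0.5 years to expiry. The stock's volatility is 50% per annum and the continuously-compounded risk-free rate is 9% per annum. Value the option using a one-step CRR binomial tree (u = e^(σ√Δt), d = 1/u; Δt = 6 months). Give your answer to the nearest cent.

€8.48

CRR parameters: u = e^(σ√Δt) = e^(0.5·√0.5) = 1.4241, d = 1/u = 0.7022
Per-period rate: rΔt = 0.09·0.5 = 0.045, so R = e^0.045 = 1.0460
Risk-neutral probability p = (e^0.045 − 0.7022)/(1.4241 − 0.7022) = 0.3438/0.7219 = 0.4763
Terminal stock prices: S_u = 42.72, S_d = 21.07
Terminal payoffs (K − S): max(-4.724, 0) = 0, max(16.93, 0) = 16.93
Node 0 (S = 30): V_0 = e^(−0.045)·[0.4763·0.0000 + 0.5237·16.9343] = 8.4786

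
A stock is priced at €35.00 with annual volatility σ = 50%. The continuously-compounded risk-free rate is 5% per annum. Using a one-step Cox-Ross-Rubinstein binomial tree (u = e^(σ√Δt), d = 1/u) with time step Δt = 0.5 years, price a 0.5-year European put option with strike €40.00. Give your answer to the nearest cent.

CRR parameters: u = e^(σ√Δt) = e^(0.5·√0.5) = 1.4241, d = 1/u = 0.7022
Per-period rate: rΔt = 0.05·0.5 = 0.025, so R = e^0.025 = 1.0253
Risk-neutral probability p = (e^0.025 − 0.7022)/(1.4241 − 0.7022) = 0.3231/0.7219 = 0.4476
Terminal stock prices: S_u = 49.84, S_d = 24.58
Terminal payoffs (K − S): max(-9.844, 0) = 0, max(15.42, 0) = 15.42
Node 0 (S = 35): V_0 = e^(−0.025)·[0.4476·0.0000 + 0.5524·15.4234] = 8.3097

€8.31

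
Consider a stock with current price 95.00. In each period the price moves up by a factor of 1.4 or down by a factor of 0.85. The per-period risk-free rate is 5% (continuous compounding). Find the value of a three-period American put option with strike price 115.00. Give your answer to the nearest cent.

23.05

Risk-neutral probability p = (e^0.05 − 0.85)/(1.4 − 0.85) = 0.2013/0.5500 = 0.3659
Terminal stock prices: S_uuu = 260.7, S_uud = 158.3, S_udd = 96.09, S_ddd = 58.34
Terminal payoffs (K − S): max(-145.7, 0) = 0, max(-43.27, 0) = 0, max(18.91, 0) = 18.91, max(56.66, 0) = 56.66
Node uu (S = 186.2): continuation = e^(−0.05)·[0.3659·0.0000 + 0.6341·0.0000] = 0.0000; exercise value = 0.0000 ≤ continuation, so V_uu = 0.0000
Node ud (S = 113): continuation = e^(−0.05)·[0.3659·0.0000 + 0.6341·18.9075] = 11.4037; exercise value = 1.9500 ≤ continuation, so V_ud = 11.4037
Node dd (S = 68.64): continuation = e^(−0.05)·[0.3659·18.9075 + 0.6341·56.6581] = 40.7539; exercise value = 46.3625 > continuation, so V_dd = 46.3625 (exercise)
Node u (S = 133): continuation = e^(−0.05)·[0.3659·0.0000 + 0.6341·11.4037] = 6.8779; exercise value = 0.0000 ≤ continuation, so V_u = 6.8779
Node d (S = 80.75): continuation = e^(−0.05)·[0.3659·11.4037 + 0.6341·46.3625] = 31.9322; exercise value = 34.2500 > continuation, so V_d = 34.2500 (exercise)
Node 0 (S = 95): continuation = e^(−0.05)·[0.3659·6.8779 + 0.6341·34.2500] = 23.0514; exercise value = 20.0000 ≤ continuation, so V_0 = 23.0514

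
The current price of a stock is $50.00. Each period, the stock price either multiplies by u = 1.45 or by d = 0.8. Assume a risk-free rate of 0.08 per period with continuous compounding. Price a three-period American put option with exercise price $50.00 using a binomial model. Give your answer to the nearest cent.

Risk-neutral probability p = (e^0.08 − 0.8)/(1.45 − 0.8) = 0.2833/0.6500 = 0.4358
Terminal stock prices: S_uuu = 152.4, S_uud = 84.1, S_udd = 46.4, S_ddd = 25.6
Terminal payoffs (K − S): max(-102.4, 0) = 0, max(-34.1, 0) = 0, max(3.6, 0) = 3.6, max(24.4, 0) = 24.4
Node uu (S = 105.1): continuation = e^(−0.08)·[0.4358·0.0000 + 0.5642·0.0000] = 0.0000; exercise value = 0.0000 ≤ continuation, so V_uu = 0.0000
Node ud (S = 58): continuation = e^(−0.08)·[0.4358·0.0000 + 0.5642·3.6000] = 1.8749; exercise value = 0.0000 ≤ continuation, so V_ud = 1.8749
Node dd (S = 32): continuation = e^(−0.08)·[0.4358·3.6000 + 0.5642·24.4000] = 14.1558; exercise value = 18.0000 > continuation, so V_dd = 18.0000 (exercise)
Node u (S = 72.5): continuation = e^(−0.08)·[0.4358·0.0000 + 0.5642·1.8749] = 0.9764; exercise value = 0.0000 ≤ continuation, so V_u = 0.9764
Node d (S = 40): continuation = e^(−0.08)·[0.4358·1.8749 + 0.5642·18.0000] = 10.1287; exercise value = 10.0000 ≤ continuation, so V_d = 10.1287
Node 0 (S = 50): continuation = e^(−0.08)·[0.4358·0.9764 + 0.5642·10.1287] = 5.6678; exercise value = 0.0000 ≤ continuation, so V_0 = 5.6678

$5.67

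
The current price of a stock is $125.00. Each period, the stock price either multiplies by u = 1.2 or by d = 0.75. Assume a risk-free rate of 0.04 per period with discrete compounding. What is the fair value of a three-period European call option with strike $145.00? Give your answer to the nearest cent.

$16.89

Risk-neutral probability p = (1 + 0.04 − 0.75)/(1.2 − 0.75) = 0.2900/0.4500 = 0.6444
Terminal stock prices: S_uuu = 216, S_uud = 135, S_udd = 84.38, S_ddd = 52.73
Terminal payoffs (S − K): max(71, 0) = 71, max(-10, 0) = 0, max(-60.62, 0) = 0, max(-92.27, 0) = 0
Node uu (S = 180): V_uu = 1/1.04·[0.6444·71.0000 + 0.3556·0.0000] = 43.9957
Node ud (S = 112.5): V_ud = 1/1.04·[0.6444·0.0000 + 0.3556·0.0000] = 0.0000
Node dd (S = 70.31): V_dd = 1/1.04·[0.6444·0.0000 + 0.3556·0.0000] = 0.0000
Node u (S = 150): V_u = 1/1.04·[0.6444·43.9957 + 0.3556·0.0000] = 27.2623
Node d (S = 93.75): V_d = 1/1.04·[0.6444·0.0000 + 0.3556·0.0000] = 0.0000
Node 0 (S = 125): V_0 = 1/1.04·[0.6444·27.2623 + 0.3556·0.0000] = 16.8933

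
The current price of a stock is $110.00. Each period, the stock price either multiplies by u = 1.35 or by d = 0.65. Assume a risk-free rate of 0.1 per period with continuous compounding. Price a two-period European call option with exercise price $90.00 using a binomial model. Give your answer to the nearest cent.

Risk-neutral probability p = (e^0.1 − 0.65)/(1.35 − 0.65) = 0.4552/0.7000 = 0.6502
Terminal stock prices: S_uu = 200.5, S_ud = 96.53, S_dd = 46.48
Terminal payoffs (S − K): max(110.5, 0) = 110.5, max(6.525, 0) = 6.525, max(-43.52, 0) = 0
Node u (S = 148.5): V_u = e^(−0.1)·[0.6502·110.4750 + 0.3498·6.5250] = 67.0646
Node d (S = 71.5): V_d = e^(−0.1)·[0.6502·6.5250 + 0.3498·0.0000] = 3.8391
Node 0 (S = 110): V_0 = e^(−0.1)·[0.6502·67.0646 + 0.3498·3.8391] = 40.6735

$40.67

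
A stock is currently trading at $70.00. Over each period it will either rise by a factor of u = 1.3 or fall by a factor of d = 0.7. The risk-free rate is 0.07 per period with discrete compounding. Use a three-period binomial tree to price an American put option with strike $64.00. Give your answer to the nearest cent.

$6.81

Risk-neutral probability p = (1 + 0.07 − 0.7)/(1.3 − 0.7) = 0.3700/0.6000 = 0.6167
Terminal stock prices: S_uuu = 153.8, S_uud = 82.81, S_udd = 44.59, S_ddd = 24.01
Terminal payoffs (K − S): max(-89.79, 0) = 0, max(-18.81, 0) = 0, max(19.41, 0) = 19.41, max(39.99, 0) = 39.99
Node uu (S = 118.3): continuation = 1/1.07·[0.6167·0.0000 + 0.3833·0.0000] = 0.0000; exercise value = 0.0000 ≤ continuation, so V_uu = 0.0000
Node ud (S = 63.7): continuation = 1/1.07·[0.6167·0.0000 + 0.3833·19.4100] = 6.9537; exercise value = 0.3000 ≤ continuation, so V_ud = 6.9537
Node dd (S = 34.3): continuation = 1/1.07·[0.6167·19.4100 + 0.3833·39.9900] = 25.5131; exercise value = 29.7000 > continuation, so V_dd = 29.7000 (exercise)
Node u (S = 91): continuation = 1/1.07·[0.6167·0.0000 + 0.3833·6.9537] = 2.4912; exercise value = 0.0000 ≤ continuation, so V_u = 2.4912
Node d (S = 49): continuation = 1/1.07·[0.6167·6.9537 + 0.3833·29.7000] = 14.6478; exercise value = 15.0000 > continuation, so V_d = 15.0000 (exercise)
Node 0 (S = 70): continuation = 1/1.07·[0.6167·2.4912 + 0.3833·15.0000] = 6.8096; exercise value = 0.0000 ≤ continuation, so V_0 = 6.8096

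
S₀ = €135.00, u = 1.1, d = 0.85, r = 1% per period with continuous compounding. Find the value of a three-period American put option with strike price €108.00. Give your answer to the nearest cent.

€1.44

Risk-neutral probability p = (e^0.01 − 0.85)/(1.1 − 0.85) = 0.1601/0.2500 = 0.6402
Terminal stock prices: S_uuu = 179.7, S_uud = 138.8, S_udd = 107.3, S_ddd = 82.91
Terminal payoffs (K − S): max(-71.69, 0) = 0, max(-30.85, 0) = 0, max(0.7088, 0) = 0.7088, max(25.09, 0) = 25.09
Node uu (S = 163.4): continuation = e^(−0.01)·[0.6402·0.0000 + 0.3598·0.0000] = 0.0000; exercise value = 0.0000 ≤ continuation, so V_uu = 0.0000
Node ud (S = 126.2): continuation = e^(−0.01)·[0.6402·0.0000 + 0.3598·0.7088] = 0.2525; exercise value = 0.0000 ≤ continuation, so V_ud = 0.2525
Node dd (S = 97.54): continuation = e^(−0.01)·[0.6402·0.7088 + 0.3598·25.0931] = 9.3879; exercise value = 10.4625 > continuation, so V_dd = 10.4625 (exercise)
Node u (S = 148.5): continuation = e^(−0.01)·[0.6402·0.0000 + 0.3598·0.2525] = 0.0899; exercise value = 0.0000 ≤ continuation, so V_u = 0.0899
Node d (S = 114.8): continuation = e^(−0.01)·[0.6402·0.2525 + 0.3598·10.4625] = 3.8870; exercise value = 0.0000 ≤ continuation, so V_d = 3.8870
Node 0 (S = 135): continuation = e^(−0.01)·[0.6402·0.0899 + 0.3598·3.8870] = 1.4416; exercise value = 0.0000 ≤ continuation, so V_0 = 1.4416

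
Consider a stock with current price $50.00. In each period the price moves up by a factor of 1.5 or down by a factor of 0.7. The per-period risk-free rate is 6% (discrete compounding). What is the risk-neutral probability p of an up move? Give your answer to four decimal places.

p = 0.4500

Risk-neutral probability p = (1 + 0.06 − 0.7)/(1.5 − 0.7) = 0.3600/0.8000 = 0.4500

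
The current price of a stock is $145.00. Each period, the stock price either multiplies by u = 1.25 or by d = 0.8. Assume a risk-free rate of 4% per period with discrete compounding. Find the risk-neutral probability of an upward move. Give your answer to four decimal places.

Risk-neutral probability p = (1 + 0.04 − 0.8)/(1.25 − 0.8) = 0.2400/0.4500 = 0.5333

p = 0.5333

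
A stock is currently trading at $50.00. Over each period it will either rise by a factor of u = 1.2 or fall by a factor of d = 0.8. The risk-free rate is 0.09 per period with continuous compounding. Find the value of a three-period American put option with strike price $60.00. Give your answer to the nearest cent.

Risk-neutral probability p = (e^0.09 − 0.8)/(1.2 − 0.8) = 0.2942/0.4000 = 0.7354
Terminal stock prices: S_uuu = 86.4, S_uud = 57.6, S_udd = 38.4, S_ddd = 25.6
Terminal payoffs (K − S): max(-26.4, 0) = 0, max(2.4, 0) = 2.4, max(21.6, 0) = 21.6, max(34.4, 0) = 34.4
Node uu (S = 72): continuation = e^(−0.09)·[0.7354·0.0000 + 0.2646·2.4000] = 0.5803; exercise value = 0.0000 ≤ continuation, so V_uu = 0.5803
Node ud (S = 48): continuation = e^(−0.09)·[0.7354·2.4000 + 0.2646·21.6000] = 6.8359; exercise value = 12.0000 > continuation, so V_ud = 12.0000 (exercise)
Node dd (S = 32): continuation = e^(−0.09)·[0.7354·21.6000 + 0.2646·34.4000] = 22.8359; exercise value = 28.0000 > continuation, so V_dd = 28.0000 (exercise)
Node u (S = 60): continuation = e^(−0.09)·[0.7354·0.5803 + 0.2646·12.0000] = 3.2916; exercise value = 0.0000 ≤ continuation, so V_u = 3.2916
Node d (S = 40): continuation = e^(−0.09)·[0.7354·12.0000 + 0.2646·28.0000] = 14.8359; exercise value = 20.0000 > continuation, so V_d = 20.0000 (exercise)
Node 0 (S = 50): continuation = e^(−0.09)·[0.7354·3.2916 + 0.2646·20.0000] = 7.0483; exercise value = 10.0000 > continuation, so V_0 = 10.0000 (exercise)

$10.00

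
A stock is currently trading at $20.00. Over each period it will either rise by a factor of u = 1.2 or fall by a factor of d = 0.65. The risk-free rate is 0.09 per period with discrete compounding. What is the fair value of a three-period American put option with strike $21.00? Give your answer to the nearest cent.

Risk-neutral probability p = (1 + 0.09 − 0.65)/(1.2 − 0.65) = 0.4400/0.5500 = 0.8000
Terminal stock prices: S_uuu = 34.56, S_uud = 18.72, S_udd = 10.14, S_ddd = 5.492
Terminal payoffs (K − S): max(-13.56, 0) = 0, max(2.28, 0) = 2.28, max(10.86, 0) = 10.86, max(15.51, 0) = 15.51
Node uu (S = 28.8): continuation = 1/1.09·[0.8000·0.0000 + 0.2000·2.2800] = 0.4183; exercise value = 0.0000 ≤ continuation, so V_uu = 0.4183
Node ud (S = 15.6): continuation = 1/1.09·[0.8000·2.2800 + 0.2000·10.8600] = 3.6661; exercise value = 5.4000 > continuation, so V_ud = 5.4000 (exercise)
Node dd (S = 8.45): continuation = 1/1.09·[0.8000·10.8600 + 0.2000·15.5075] = 10.8161; exercise value = 12.5500 > continuation, so V_dd = 12.5500 (exercise)
Node u (S = 24): continuation = 1/1.09·[0.8000·0.4183 + 0.2000·5.4000] = 1.2979; exercise value = 0.0000 ≤ continuation, so V_u = 1.2979
Node d (S = 13): continuation = 1/1.09·[0.8000·5.4000 + 0.2000·12.5500] = 6.2661; exercise value = 8.0000 > continuation, so V_d = 8.0000 (exercise)
Node 0 (S = 20): continuation = 1/1.09·[0.8000·1.2979 + 0.2000·8.0000] = 2.4205; exercise value = 1.0000 ≤ continuation, so V_0 = 2.4205

$2.42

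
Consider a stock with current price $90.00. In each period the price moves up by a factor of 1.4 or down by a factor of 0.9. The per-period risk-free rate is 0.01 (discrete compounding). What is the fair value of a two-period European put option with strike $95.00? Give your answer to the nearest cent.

Risk-neutral probability p = (1 + 0.01 − 0.9)/(1.4 − 0.9) = 0.1100/0.5000 = 0.2200
Terminal stock prices: S_uu = 176.4, S_ud = 113.4, S_dd = 72.9
Terminal payoffs (K − S): max(-81.4, 0) = 0, max(-18.4, 0) = 0, max(22.1, 0) = 22.1
Node u (S = 126): V_u = 1/1.01·[0.2200·0.0000 + 0.7800·0.0000] = 0.0000
Node d (S = 81): V_d = 1/1.01·[0.2200·0.0000 + 0.7800·22.1000] = 17.0673
Node 0 (S = 90): V_0 = 1/1.01·[0.2200·0.0000 + 0.7800·17.0673] = 13.1807

$13.18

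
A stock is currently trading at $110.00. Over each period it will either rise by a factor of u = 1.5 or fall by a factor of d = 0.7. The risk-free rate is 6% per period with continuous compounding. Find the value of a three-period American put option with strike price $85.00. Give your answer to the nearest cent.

Risk-neutral probability p = (e^0.06 − 0.7)/(1.5 − 0.7) = 0.3618/0.8000 = 0.4523
Terminal stock prices: S_uuu = 371.2, S_uud = 173.2, S_udd = 80.85, S_ddd = 37.73
Terminal payoffs (K − S): max(-286.2, 0) = 0, max(-88.25, 0) = 0, max(4.15, 0) = 4.15, max(47.27, 0) = 47.27
Node uu (S = 247.5): continuation = e^(−0.06)·[0.4523·0.0000 + 0.5477·0.0000] = 0.0000; exercise value = 0.0000 ≤ continuation, so V_uu = 0.0000
Node ud (S = 115.5): continuation = e^(−0.06)·[0.4523·0.0000 + 0.5477·4.1500] = 2.1406; exercise value = 0.0000 ≤ continuation, so V_ud = 2.1406
Node dd (S = 53.9): continuation = e^(−0.06)·[0.4523·4.1500 + 0.5477·47.2700] = 26.1500; exercise value = 31.1000 > continuation, so V_dd = 31.1000 (exercise)
Node u (S = 165): continuation = e^(−0.06)·[0.4523·0.0000 + 0.5477·2.1406] = 1.1041; exercise value = 0.0000 ≤ continuation, so V_u = 1.1041
Node d (S = 77): continuation = e^(−0.06)·[0.4523·2.1406 + 0.5477·31.1000] = 16.9534; exercise value = 8.0000 ≤ continuation, so V_d = 16.9534
Node 0 (S = 110): continuation = e^(−0.06)·[0.4523·1.1041 + 0.5477·16.9534] = 9.2150; exercise value = 0.0000 ≤ continuation, so V_0 = 9.2150

$9.22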